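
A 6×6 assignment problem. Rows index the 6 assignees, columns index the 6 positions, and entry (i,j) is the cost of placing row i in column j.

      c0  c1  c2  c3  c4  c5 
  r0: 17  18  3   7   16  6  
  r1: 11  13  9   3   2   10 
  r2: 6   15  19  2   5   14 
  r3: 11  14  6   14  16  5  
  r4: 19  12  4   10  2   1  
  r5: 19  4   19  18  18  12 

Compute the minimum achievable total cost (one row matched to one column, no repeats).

one of 2 optimal assignments: row0→col2 (cost 3), row1→col3 (cost 3), row2→col0 (cost 6), row3→col5 (cost 5), row4→col4 (cost 2), row5→col1 (cost 4)
total = 3 + 3 + 6 + 5 + 2 + 4 = 23

Minimum assignment cost: 23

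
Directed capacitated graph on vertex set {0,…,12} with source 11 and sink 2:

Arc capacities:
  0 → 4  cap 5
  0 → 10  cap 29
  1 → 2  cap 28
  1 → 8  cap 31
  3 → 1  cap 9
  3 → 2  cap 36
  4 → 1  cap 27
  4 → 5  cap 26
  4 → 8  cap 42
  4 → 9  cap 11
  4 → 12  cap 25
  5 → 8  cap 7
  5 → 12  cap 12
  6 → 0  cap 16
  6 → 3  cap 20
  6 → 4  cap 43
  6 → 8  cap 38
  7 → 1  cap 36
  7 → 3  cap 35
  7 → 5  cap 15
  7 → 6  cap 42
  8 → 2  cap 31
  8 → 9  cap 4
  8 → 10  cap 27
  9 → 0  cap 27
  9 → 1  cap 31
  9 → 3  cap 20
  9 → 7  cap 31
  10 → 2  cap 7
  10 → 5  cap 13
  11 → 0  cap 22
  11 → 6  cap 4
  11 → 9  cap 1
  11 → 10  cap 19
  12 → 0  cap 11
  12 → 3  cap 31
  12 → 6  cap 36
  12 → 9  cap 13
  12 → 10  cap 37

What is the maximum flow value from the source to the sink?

augment #1: 11→10→2 bottleneck 7, total now 7
augment #2: 11→6→3→2 bottleneck 4, total now 11
augment #3: 11→9→1→2 bottleneck 1, total now 12
augment #4: 11→0→4→1→2 bottleneck 5, total now 17
augment #5: 11→10→5→8→2 bottleneck 7, total now 24
augment #6: 11→10→5→12→3→2 bottleneck 5, total now 29
augment #7: 11→0→10→5→12→3→2 bottleneck 1, total now 30

Maximum flow value: 30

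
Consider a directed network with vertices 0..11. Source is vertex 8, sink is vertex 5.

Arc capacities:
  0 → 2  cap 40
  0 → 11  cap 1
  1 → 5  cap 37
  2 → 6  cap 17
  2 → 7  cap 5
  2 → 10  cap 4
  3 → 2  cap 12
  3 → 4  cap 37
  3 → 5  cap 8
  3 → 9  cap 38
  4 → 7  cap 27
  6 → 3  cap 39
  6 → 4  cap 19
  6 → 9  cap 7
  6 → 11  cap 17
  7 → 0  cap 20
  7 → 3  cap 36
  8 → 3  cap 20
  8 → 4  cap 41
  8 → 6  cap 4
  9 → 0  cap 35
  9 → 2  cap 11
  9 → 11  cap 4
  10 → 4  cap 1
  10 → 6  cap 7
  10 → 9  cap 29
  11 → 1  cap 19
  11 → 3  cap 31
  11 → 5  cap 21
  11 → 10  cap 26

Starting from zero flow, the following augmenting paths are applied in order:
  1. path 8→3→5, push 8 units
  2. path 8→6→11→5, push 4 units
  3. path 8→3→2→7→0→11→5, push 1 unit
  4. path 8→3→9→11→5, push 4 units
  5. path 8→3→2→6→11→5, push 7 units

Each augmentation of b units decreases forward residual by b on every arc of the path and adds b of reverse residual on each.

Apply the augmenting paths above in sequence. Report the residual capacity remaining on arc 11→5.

after path 1 (8→3→5, push 8): res(11,5)=21
after path 2 (8→6→11→5, push 4): res(11,5)=17
after path 3 (8→3→2→7→0→11→5, push 1): res(11,5)=16
after path 4 (8→3→9→11→5, push 4): res(11,5)=12
after path 5 (8→3→2→6→11→5, push 7): res(11,5)=5

Residual capacity of (11,5): 5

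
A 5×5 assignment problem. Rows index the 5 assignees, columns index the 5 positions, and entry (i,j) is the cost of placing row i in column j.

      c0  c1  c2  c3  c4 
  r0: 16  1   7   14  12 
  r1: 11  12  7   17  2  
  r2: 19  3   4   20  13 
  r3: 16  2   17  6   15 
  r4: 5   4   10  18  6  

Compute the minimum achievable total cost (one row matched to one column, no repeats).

optimal assignment: row0→col1 (cost 1), row1→col4 (cost 2), row2→col2 (cost 4), row3→col3 (cost 6), row4→col0 (cost 5)
total = 1 + 2 + 4 + 6 + 5 = 18

Minimum assignment cost: 18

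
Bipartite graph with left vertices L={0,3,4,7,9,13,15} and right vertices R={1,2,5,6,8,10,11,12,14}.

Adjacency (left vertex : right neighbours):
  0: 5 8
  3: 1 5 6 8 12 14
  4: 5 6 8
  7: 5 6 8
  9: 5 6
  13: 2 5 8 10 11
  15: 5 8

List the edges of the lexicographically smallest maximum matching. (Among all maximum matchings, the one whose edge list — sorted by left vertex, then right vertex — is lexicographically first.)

|M| = 5 (so the lex-smallest maximum matching has 5 edges)
process left vertices in ascending order; for each, take the smallest-labelled available neighbour that still permits 5 edges overall, or leave it unmatched if none does
lex-smallest matching: {0-5, 3-1, 4-6, 7-8, 13-2}

Lex-smallest maximum matching: {(0,5), (3,1), (4,6), (7,8), (13,2)}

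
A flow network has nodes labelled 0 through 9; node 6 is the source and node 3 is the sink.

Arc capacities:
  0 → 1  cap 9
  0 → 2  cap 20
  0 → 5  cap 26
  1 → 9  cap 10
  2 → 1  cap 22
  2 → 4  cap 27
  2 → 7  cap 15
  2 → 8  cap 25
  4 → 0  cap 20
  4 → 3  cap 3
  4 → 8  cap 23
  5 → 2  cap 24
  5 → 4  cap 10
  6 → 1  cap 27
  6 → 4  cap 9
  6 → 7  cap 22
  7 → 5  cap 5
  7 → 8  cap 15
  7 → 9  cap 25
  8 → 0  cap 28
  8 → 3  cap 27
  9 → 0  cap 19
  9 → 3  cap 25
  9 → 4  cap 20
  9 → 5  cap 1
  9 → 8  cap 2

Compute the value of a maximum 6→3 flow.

augment #1: 6→4→3 bottleneck 3, total now 3
augment #2: 6→1→9→3 bottleneck 10, total now 13
augment #3: 6→4→8→3 bottleneck 6, total now 19
augment #4: 6→7→8→3 bottleneck 15, total now 34
augment #5: 6→7→9→3 bottleneck 7, total now 41

Maximum flow value: 41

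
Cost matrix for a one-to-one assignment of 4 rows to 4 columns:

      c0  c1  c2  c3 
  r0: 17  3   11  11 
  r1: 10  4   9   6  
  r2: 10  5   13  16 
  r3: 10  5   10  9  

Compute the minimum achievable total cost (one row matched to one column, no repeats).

optimal assignment: row0→col1 (cost 3), row1→col3 (cost 6), row2→col0 (cost 10), row3→col2 (cost 10)
total = 3 + 6 + 10 + 10 = 29

Minimum assignment cost: 29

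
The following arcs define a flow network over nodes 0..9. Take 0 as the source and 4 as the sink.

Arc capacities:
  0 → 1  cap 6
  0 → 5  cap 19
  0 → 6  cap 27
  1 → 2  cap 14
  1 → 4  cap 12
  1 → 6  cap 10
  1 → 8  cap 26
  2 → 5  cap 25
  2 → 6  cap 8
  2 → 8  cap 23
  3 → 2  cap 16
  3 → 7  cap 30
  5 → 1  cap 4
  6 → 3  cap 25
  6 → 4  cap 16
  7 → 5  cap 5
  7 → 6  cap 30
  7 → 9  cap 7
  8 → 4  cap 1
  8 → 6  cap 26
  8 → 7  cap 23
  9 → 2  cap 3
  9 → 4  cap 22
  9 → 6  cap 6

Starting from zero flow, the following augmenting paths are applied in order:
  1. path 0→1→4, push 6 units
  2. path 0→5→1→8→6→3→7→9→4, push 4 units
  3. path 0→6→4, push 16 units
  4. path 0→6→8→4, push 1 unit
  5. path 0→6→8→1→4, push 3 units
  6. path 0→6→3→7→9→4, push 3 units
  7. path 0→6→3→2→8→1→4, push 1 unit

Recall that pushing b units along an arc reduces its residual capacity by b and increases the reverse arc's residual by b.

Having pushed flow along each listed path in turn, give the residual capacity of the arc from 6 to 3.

after path 1 (0→1→4, push 6): res(6,3)=25
after path 2 (0→5→1→8→6→3→7→9→4, push 4): res(6,3)=21
after path 3 (0→6→4, push 16): res(6,3)=21
after path 4 (0→6→8→4, push 1): res(6,3)=21
after path 5 (0→6→8→1→4, push 3): res(6,3)=21
after path 6 (0→6→3→7→9→4, push 3): res(6,3)=18
after path 7 (0→6→3→2→8→1→4, push 1): res(6,3)=17

Residual capacity of (6,3): 17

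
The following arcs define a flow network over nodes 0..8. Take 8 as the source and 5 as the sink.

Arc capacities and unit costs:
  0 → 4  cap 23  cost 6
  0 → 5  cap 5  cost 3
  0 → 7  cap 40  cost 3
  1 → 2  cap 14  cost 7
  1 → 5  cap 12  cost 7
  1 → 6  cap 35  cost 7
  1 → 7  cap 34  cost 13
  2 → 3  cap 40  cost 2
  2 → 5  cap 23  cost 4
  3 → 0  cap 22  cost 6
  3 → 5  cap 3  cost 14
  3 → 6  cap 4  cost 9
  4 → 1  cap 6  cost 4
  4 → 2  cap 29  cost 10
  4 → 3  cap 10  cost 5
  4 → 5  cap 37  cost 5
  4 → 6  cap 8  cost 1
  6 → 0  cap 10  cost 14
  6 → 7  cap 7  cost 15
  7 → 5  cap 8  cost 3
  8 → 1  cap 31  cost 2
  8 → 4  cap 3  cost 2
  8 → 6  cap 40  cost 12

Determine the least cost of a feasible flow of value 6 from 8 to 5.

shortest-cost path #1: 8→4→5 push 3 @ unit cost 7 (adds 21)
shortest-cost path #2: 8→1→5 push 3 @ unit cost 9 (adds 27)
total cost = 48

Minimum cost for 6 units: 48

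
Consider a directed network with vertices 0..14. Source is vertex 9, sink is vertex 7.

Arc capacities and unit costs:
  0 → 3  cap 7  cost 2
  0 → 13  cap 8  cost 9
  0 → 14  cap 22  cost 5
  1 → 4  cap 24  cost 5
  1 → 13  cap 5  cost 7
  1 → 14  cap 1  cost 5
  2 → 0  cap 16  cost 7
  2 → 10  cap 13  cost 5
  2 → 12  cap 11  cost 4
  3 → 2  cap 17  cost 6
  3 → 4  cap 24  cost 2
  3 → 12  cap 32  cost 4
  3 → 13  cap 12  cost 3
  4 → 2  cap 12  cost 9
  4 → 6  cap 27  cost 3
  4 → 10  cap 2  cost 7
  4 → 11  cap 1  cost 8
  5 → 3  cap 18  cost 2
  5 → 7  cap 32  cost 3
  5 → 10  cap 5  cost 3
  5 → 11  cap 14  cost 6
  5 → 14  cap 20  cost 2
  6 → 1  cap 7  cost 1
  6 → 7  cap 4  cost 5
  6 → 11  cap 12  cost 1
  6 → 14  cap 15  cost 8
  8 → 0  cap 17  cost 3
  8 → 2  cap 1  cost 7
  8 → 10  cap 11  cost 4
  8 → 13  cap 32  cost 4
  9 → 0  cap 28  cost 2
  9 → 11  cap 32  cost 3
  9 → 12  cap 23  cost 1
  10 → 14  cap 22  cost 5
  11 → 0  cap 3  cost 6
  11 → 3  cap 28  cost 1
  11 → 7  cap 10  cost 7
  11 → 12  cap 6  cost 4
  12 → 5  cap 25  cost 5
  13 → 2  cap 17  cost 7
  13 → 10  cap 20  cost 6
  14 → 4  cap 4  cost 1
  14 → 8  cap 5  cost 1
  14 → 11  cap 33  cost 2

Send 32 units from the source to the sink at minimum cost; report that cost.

Minimum cost for 32 units: 297

shortest-cost path #1: 9→12→5→7 push 23 @ unit cost 9 (adds 207)
shortest-cost path #2: 9→11→7 push 9 @ unit cost 10 (adds 90)
total cost = 297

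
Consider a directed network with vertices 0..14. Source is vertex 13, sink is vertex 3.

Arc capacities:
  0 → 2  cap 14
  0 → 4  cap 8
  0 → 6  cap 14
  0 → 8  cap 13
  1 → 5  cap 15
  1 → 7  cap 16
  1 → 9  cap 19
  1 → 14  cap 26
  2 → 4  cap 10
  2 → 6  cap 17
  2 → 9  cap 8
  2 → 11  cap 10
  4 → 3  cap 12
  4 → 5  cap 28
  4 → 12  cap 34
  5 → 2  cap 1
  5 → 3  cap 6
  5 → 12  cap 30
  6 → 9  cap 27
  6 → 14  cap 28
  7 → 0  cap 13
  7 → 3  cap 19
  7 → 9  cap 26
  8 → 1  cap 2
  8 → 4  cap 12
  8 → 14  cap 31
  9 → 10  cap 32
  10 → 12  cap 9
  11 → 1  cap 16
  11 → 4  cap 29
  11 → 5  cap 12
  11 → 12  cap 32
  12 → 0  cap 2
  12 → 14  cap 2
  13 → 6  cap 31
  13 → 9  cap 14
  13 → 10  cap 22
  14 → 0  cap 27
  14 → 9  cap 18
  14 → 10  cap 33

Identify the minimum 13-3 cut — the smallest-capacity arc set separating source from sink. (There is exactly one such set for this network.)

augment #1: 13→6→14→0→4→3 push 8
augment #2: 13→6→14→0→2→4→3 push 4
augment #3: 13→6→14→0→2→4→5→3 push 6
augment #4: 13→6→14→0→8→1→7→3 push 2
augment #5: 13→6→14→0→2→11→1→7→3 push 4
augment #6: 13→6→14→0→8→4→2→11→1→7→3 push 3
augment #7: 13→10→12→0→8→4→2→11→1→7→3 push 2
max flow = 29; residual-reachable set from 13 gives S-side
cut edges (S→T): {(12,0), (14,0)} total cap 29

Min-cut arcs: {(12,0), (14,0)} (total capacity 29)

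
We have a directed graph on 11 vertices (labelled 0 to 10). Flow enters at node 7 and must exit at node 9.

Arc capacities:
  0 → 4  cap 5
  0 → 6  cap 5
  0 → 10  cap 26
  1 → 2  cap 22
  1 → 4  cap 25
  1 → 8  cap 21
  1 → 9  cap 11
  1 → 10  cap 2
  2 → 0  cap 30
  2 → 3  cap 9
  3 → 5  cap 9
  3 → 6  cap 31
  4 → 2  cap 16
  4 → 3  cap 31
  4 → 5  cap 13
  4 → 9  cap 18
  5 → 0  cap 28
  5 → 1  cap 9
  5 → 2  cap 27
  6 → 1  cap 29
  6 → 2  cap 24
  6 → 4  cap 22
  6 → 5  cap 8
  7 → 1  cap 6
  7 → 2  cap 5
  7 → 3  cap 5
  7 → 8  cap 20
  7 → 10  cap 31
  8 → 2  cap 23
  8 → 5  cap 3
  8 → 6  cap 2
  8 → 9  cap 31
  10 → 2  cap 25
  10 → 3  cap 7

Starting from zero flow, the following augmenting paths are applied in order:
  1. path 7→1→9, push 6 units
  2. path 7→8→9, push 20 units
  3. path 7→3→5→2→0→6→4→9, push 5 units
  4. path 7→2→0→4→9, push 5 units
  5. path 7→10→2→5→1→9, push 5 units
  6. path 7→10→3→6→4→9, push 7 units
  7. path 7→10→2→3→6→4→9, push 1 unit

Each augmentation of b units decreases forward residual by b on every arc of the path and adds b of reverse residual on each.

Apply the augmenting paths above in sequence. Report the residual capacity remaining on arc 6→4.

after path 1 (7→1→9, push 6): res(6,4)=22
after path 2 (7→8→9, push 20): res(6,4)=22
after path 3 (7→3→5→2→0→6→4→9, push 5): res(6,4)=17
after path 4 (7→2→0→4→9, push 5): res(6,4)=17
after path 5 (7→10→2→5→1→9, push 5): res(6,4)=17
after path 6 (7→10→3→6→4→9, push 7): res(6,4)=10
after path 7 (7→10→2→3→6→4→9, push 1): res(6,4)=9

Residual capacity of (6,4): 9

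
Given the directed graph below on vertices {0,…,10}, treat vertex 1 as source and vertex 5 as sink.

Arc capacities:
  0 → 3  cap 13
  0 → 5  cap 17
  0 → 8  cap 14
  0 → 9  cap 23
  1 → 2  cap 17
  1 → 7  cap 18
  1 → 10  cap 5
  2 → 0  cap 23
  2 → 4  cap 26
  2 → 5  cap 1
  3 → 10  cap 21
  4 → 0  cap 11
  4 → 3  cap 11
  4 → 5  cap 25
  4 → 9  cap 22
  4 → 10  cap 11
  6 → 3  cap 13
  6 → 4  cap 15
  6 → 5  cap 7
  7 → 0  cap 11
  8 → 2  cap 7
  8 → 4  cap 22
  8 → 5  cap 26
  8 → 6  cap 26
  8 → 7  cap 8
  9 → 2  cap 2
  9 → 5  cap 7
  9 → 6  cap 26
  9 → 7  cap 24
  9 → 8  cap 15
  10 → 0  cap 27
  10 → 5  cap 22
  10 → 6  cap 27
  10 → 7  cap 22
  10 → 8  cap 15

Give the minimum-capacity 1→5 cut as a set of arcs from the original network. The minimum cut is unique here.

Min-cut arcs: {(1,2), (1,10), (7,0)} (total capacity 33)

augment #1: 1→2→5 push 1
augment #2: 1→10→5 push 5
augment #3: 1→2→0→5 push 16
augment #4: 1→7→0→5 push 1
augment #5: 1→7→0→8→5 push 10
max flow = 33; residual-reachable set from 1 gives S-side
cut edges (S→T): {(1,2), (1,10), (7,0)} total cap 33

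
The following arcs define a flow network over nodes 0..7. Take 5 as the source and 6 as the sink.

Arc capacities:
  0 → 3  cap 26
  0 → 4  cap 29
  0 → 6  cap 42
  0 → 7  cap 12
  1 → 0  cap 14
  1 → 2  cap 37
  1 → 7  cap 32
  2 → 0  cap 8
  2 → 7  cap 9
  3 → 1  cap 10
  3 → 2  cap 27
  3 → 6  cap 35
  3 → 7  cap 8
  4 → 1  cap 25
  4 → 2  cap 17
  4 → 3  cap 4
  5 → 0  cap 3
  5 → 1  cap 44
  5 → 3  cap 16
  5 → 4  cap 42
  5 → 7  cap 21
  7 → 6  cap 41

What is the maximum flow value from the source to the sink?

Maximum flow value: 86

augment #1: 5→0→6 bottleneck 3, total now 3
augment #2: 5→3→6 bottleneck 16, total now 19
augment #3: 5→7→6 bottleneck 21, total now 40
augment #4: 5→1→0→6 bottleneck 14, total now 54
augment #5: 5→1→7→6 bottleneck 20, total now 74
augment #6: 5→4→3→6 bottleneck 4, total now 78
augment #7: 5→1→2→0→6 bottleneck 8, total now 86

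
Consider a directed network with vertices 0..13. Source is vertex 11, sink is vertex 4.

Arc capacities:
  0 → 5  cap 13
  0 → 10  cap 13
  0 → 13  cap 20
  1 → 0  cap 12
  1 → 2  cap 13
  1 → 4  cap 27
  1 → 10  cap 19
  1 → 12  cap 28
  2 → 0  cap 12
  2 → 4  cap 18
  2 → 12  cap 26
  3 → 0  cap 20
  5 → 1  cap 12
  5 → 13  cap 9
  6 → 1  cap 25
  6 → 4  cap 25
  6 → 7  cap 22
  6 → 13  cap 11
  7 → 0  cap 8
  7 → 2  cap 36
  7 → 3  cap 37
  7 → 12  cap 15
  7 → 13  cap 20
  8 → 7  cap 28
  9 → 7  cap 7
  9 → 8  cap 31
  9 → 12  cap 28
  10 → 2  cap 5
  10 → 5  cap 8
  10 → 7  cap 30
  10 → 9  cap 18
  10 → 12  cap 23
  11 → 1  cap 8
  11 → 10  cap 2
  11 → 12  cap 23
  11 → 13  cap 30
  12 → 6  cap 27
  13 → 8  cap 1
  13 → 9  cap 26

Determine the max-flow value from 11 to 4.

Maximum flow value: 60

augment #1: 11→1→4 bottleneck 8, total now 8
augment #2: 11→10→2→4 bottleneck 2, total now 10
augment #3: 11→12→6→4 bottleneck 23, total now 33
augment #4: 11→13→8→7→2→4 bottleneck 1, total now 34
augment #5: 11→13→9→7→2→4 bottleneck 7, total now 41
augment #6: 11→13→9→12→6→4 bottleneck 2, total now 43
augment #7: 11→13→9→8→7→2→4 bottleneck 8, total now 51
augment #8: 11→13→9→12→6→1→4 bottleneck 2, total now 53
augment #9: 11→13→9→8→7→0→5→1→4 bottleneck 7, total now 60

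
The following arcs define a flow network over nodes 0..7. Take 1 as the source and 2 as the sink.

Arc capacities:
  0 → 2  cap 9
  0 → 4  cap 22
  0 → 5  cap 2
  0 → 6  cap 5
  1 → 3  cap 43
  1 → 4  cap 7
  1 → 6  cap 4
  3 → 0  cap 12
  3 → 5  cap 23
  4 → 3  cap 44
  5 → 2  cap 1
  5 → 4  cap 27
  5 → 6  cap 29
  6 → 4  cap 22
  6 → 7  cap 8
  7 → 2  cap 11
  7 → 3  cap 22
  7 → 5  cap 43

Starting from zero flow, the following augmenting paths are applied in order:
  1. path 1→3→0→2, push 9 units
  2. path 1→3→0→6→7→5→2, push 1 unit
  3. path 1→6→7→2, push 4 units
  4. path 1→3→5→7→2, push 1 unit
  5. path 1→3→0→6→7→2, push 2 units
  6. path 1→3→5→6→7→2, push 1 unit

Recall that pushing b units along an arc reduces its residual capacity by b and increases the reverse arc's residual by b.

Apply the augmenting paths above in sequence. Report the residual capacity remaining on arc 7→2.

Residual capacity of (7,2): 3

after path 1 (1→3→0→2, push 9): res(7,2)=11
after path 2 (1→3→0→6→7→5→2, push 1): res(7,2)=11
after path 3 (1→6→7→2, push 4): res(7,2)=7
after path 4 (1→3→5→7→2, push 1): res(7,2)=6
after path 5 (1→3→0→6→7→2, push 2): res(7,2)=4
after path 6 (1→3→5→6→7→2, push 1): res(7,2)=3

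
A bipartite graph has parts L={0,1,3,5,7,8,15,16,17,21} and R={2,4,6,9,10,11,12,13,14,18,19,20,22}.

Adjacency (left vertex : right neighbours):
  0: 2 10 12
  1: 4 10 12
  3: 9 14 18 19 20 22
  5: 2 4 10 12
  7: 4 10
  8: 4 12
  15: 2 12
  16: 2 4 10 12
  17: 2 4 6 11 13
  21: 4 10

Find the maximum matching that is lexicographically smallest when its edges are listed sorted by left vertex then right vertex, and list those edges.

Lex-smallest maximum matching: {(0,2), (1,4), (3,9), (5,10), (8,12), (17,6)}

|M| = 6 (so the lex-smallest maximum matching has 6 edges)
process left vertices in ascending order; for each, take the smallest-labelled available neighbour that still permits 6 edges overall, or leave it unmatched if none does
lex-smallest matching: {0-2, 1-4, 3-9, 5-10, 8-12, 17-6}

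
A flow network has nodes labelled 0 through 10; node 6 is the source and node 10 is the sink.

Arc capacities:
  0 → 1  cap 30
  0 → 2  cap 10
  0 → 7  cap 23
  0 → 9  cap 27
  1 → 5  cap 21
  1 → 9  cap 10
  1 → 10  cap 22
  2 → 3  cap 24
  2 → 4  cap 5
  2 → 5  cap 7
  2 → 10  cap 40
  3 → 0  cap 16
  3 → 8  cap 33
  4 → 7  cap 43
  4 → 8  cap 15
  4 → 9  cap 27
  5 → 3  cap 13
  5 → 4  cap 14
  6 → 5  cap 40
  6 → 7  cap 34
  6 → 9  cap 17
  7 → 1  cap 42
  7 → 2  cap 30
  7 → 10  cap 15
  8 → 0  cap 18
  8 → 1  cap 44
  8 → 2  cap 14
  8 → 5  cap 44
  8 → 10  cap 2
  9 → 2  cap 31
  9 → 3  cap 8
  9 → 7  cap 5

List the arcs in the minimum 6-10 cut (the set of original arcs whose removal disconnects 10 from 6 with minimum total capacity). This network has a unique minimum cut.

Min-cut arcs: {(5,3), (5,4), (6,7), (6,9)} (total capacity 78)

augment #1: 6→7→10 push 15
augment #2: 6→7→1→10 push 19
augment #3: 6→9→2→10 push 17
augment #4: 6→5→3→8→10 push 2
augment #5: 6→5→3→0→1→10 push 3
augment #6: 6→5→3→0→2→10 push 8
augment #7: 6→5→4→7→2→10 push 14
max flow = 78; residual-reachable set from 6 gives S-side
cut edges (S→T): {(5,3), (5,4), (6,7), (6,9)} total cap 78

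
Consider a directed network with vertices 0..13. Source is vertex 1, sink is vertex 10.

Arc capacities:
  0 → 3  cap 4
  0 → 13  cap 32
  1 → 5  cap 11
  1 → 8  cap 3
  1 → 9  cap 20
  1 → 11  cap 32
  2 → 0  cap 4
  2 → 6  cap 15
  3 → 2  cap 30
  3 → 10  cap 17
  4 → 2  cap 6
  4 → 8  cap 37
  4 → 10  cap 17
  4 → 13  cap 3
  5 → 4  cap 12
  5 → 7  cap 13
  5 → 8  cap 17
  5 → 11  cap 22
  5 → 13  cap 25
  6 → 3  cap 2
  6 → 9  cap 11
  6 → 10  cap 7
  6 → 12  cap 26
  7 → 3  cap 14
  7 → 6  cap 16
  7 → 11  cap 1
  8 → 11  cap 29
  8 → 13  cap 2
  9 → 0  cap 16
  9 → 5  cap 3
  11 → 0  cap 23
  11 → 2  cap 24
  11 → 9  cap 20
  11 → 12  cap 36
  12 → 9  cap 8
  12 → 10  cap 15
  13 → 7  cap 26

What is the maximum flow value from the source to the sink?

augment #1: 1→5→4→10 bottleneck 11, total now 11
augment #2: 1→11→12→10 bottleneck 15, total now 26
augment #3: 1→9→0→3→10 bottleneck 4, total now 30
augment #4: 1→9→5→4→10 bottleneck 1, total now 31
augment #5: 1→11→2→6→10 bottleneck 7, total now 38
augment #6: 1→8→13→7→3→10 bottleneck 2, total now 40
augment #7: 1→9→5→7→3→10 bottleneck 2, total now 42
augment #8: 1→11→2→6→3→10 bottleneck 2, total now 44
augment #9: 1→9→0→13→7→3→10 bottleneck 7, total now 51

Maximum flow value: 51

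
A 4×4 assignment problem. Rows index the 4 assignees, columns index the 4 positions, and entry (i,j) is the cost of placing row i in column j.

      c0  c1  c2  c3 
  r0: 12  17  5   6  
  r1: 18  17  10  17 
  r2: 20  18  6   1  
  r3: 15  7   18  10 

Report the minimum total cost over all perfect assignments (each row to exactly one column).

optimal assignment: row0→col0 (cost 12), row1→col2 (cost 10), row2→col3 (cost 1), row3→col1 (cost 7)
total = 12 + 10 + 1 + 7 = 30

Minimum assignment cost: 30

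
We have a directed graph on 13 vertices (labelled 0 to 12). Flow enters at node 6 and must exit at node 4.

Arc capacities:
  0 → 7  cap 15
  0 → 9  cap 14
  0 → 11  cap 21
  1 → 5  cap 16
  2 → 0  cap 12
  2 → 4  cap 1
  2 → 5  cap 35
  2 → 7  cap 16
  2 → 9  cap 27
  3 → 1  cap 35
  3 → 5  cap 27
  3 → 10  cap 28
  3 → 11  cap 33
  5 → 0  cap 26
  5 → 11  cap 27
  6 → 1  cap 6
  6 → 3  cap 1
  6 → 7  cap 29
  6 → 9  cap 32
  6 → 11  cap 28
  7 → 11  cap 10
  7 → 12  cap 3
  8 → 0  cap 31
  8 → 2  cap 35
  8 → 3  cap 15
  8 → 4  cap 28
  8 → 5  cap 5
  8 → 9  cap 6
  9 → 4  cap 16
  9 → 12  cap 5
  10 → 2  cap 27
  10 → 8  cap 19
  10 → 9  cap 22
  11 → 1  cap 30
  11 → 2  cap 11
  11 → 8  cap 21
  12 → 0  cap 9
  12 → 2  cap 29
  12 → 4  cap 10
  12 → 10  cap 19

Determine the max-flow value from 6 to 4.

augment #1: 6→9→4 bottleneck 16, total now 16
augment #2: 6→7→12→4 bottleneck 3, total now 19
augment #3: 6→9→12→4 bottleneck 5, total now 24
augment #4: 6→11→2→4 bottleneck 1, total now 25
augment #5: 6→11→8→4 bottleneck 21, total now 46
augment #6: 6→3→10→8→4 bottleneck 1, total now 47

Maximum flow value: 47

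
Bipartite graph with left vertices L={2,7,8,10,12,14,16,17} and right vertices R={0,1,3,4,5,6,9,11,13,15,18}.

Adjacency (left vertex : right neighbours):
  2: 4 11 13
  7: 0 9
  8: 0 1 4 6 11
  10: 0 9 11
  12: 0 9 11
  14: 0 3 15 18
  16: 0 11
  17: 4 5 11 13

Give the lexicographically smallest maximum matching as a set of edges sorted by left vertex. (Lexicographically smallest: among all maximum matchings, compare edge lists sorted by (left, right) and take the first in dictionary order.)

|M| = 7 (so the lex-smallest maximum matching has 7 edges)
process left vertices in ascending order; for each, take the smallest-labelled available neighbour that still permits 7 edges overall, or leave it unmatched if none does
lex-smallest matching: {2-4, 7-0, 8-1, 10-9, 12-11, 14-3, 17-5}

Lex-smallest maximum matching: {(2,4), (7,0), (8,1), (10,9), (12,11), (14,3), (17,5)}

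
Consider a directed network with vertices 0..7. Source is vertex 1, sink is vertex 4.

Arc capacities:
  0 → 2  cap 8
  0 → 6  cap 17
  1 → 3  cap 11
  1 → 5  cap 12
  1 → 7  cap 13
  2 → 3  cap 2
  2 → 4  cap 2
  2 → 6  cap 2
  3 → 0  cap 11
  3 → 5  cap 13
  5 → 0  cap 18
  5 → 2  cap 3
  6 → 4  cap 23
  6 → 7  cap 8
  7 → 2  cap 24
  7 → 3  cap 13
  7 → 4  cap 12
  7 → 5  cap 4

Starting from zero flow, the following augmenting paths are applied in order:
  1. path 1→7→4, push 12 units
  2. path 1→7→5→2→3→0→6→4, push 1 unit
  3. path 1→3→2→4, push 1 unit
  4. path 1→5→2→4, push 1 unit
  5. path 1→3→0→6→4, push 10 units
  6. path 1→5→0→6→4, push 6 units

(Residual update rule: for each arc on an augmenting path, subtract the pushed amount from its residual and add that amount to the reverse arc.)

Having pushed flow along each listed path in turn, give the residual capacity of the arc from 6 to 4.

after path 1 (1→7→4, push 12): res(6,4)=23
after path 2 (1→7→5→2→3→0→6→4, push 1): res(6,4)=22
after path 3 (1→3→2→4, push 1): res(6,4)=22
after path 4 (1→5→2→4, push 1): res(6,4)=22
after path 5 (1→3→0→6→4, push 10): res(6,4)=12
after path 6 (1→5→0→6→4, push 6): res(6,4)=6

Residual capacity of (6,4): 6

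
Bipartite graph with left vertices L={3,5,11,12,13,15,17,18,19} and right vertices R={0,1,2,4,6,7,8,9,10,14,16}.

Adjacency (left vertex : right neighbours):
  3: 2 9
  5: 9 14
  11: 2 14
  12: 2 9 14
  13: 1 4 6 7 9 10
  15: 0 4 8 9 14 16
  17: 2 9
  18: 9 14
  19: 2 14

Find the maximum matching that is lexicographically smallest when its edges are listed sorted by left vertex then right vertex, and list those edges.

|M| = 5 (so the lex-smallest maximum matching has 5 edges)
process left vertices in ascending order; for each, take the smallest-labelled available neighbour that still permits 5 edges overall, or leave it unmatched if none does
lex-smallest matching: {3-2, 5-9, 11-14, 13-1, 15-0}

Lex-smallest maximum matching: {(3,2), (5,9), (11,14), (13,1), (15,0)}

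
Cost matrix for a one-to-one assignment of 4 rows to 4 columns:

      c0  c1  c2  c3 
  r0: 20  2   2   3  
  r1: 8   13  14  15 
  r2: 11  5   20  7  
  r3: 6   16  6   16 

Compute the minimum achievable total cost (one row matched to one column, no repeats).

optimal assignment: row0→col3 (cost 3), row1→col0 (cost 8), row2→col1 (cost 5), row3→col2 (cost 6)
total = 3 + 8 + 5 + 6 = 22

Minimum assignment cost: 22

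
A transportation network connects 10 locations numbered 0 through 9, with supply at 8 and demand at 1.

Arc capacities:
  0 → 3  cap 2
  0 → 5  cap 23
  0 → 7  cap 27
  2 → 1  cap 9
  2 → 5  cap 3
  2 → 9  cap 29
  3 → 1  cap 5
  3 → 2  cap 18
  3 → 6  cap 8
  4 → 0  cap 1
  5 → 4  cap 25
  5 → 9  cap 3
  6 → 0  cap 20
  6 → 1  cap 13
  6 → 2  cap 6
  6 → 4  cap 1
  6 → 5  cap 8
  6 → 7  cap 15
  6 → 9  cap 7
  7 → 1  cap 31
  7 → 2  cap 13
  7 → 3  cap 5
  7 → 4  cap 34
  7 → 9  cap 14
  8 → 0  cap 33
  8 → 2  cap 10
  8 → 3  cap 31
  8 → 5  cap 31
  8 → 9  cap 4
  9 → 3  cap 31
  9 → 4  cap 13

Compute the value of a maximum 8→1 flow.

Maximum flow value: 49

augment #1: 8→2→1 bottleneck 9, total now 9
augment #2: 8→3→1 bottleneck 5, total now 14
augment #3: 8→0→7→1 bottleneck 27, total now 41
augment #4: 8→3→6→1 bottleneck 8, total now 49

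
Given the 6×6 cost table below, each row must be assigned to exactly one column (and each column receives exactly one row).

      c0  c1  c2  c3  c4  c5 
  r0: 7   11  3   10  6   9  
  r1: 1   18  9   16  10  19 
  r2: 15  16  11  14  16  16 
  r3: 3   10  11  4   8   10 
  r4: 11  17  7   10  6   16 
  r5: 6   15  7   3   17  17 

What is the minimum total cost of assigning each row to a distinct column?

Minimum assignment cost: 39

one of 2 optimal assignments: row0→col2 (cost 3), row1→col0 (cost 1), row2→col1 (cost 16), row3→col5 (cost 10), row4→col4 (cost 6), row5→col3 (cost 3)
total = 3 + 1 + 16 + 10 + 6 + 3 = 39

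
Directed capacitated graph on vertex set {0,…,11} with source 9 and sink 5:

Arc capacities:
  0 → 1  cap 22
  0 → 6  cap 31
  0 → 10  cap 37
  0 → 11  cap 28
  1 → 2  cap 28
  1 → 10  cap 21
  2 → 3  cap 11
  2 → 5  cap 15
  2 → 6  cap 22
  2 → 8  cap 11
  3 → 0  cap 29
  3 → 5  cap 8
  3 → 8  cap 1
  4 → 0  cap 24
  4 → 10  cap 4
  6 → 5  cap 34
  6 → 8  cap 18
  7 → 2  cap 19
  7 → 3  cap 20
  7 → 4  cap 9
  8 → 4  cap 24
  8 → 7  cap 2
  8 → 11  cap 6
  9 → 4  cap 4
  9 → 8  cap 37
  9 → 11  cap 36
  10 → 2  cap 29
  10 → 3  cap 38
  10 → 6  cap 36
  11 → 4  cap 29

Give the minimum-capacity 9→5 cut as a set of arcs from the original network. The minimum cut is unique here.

Min-cut arcs: {(4,0), (4,10), (8,7)} (total capacity 30)

augment #1: 9→4→0→6→5 push 4
augment #2: 9→8→7→2→5 push 2
augment #3: 9→8→4→0→6→5 push 20
augment #4: 9→8→4→10→2→5 push 4
max flow = 30; residual-reachable set from 9 gives S-side
cut edges (S→T): {(4,0), (4,10), (8,7)} total cap 30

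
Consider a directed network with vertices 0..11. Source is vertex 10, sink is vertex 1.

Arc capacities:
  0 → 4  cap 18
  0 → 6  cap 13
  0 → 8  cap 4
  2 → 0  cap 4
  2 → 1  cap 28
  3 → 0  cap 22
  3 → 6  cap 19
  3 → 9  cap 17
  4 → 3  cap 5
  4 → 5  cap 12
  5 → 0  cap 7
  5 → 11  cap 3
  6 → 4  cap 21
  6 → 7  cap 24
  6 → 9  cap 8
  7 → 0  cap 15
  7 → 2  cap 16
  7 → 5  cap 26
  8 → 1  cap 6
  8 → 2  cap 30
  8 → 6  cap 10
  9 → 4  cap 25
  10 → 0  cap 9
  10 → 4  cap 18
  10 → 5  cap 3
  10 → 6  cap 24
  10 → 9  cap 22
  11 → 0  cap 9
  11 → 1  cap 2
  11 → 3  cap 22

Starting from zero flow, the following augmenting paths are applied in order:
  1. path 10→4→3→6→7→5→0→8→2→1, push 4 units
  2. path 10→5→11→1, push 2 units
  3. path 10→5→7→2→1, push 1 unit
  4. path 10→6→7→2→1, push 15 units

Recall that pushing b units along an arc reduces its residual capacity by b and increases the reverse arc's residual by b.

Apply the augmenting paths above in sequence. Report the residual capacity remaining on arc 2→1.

Residual capacity of (2,1): 8

after path 1 (10→4→3→6→7→5→0→8→2→1, push 4): res(2,1)=24
after path 2 (10→5→11→1, push 2): res(2,1)=24
after path 3 (10→5→7→2→1, push 1): res(2,1)=23
after path 4 (10→6→7→2→1, push 15): res(2,1)=8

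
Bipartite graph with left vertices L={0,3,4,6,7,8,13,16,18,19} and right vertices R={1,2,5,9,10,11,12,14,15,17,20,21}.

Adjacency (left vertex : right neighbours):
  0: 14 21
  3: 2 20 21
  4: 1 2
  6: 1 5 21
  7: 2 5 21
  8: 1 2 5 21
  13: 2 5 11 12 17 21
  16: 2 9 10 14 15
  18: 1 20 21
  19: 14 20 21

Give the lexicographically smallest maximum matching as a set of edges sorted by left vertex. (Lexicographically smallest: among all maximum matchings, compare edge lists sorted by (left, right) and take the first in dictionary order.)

|M| = 8 (so the lex-smallest maximum matching has 8 edges)
process left vertices in ascending order; for each, take the smallest-labelled available neighbour that still permits 8 edges overall, or leave it unmatched if none does
lex-smallest matching: {0-14, 3-2, 4-1, 6-5, 7-21, 13-11, 16-9, 18-20}

Lex-smallest maximum matching: {(0,14), (3,2), (4,1), (6,5), (7,21), (13,11), (16,9), (18,20)}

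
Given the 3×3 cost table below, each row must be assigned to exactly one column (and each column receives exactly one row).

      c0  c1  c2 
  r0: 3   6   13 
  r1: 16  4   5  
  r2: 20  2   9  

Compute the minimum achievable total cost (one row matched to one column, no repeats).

optimal assignment: row0→col0 (cost 3), row1→col2 (cost 5), row2→col1 (cost 2)
total = 3 + 5 + 2 = 10

Minimum assignment cost: 10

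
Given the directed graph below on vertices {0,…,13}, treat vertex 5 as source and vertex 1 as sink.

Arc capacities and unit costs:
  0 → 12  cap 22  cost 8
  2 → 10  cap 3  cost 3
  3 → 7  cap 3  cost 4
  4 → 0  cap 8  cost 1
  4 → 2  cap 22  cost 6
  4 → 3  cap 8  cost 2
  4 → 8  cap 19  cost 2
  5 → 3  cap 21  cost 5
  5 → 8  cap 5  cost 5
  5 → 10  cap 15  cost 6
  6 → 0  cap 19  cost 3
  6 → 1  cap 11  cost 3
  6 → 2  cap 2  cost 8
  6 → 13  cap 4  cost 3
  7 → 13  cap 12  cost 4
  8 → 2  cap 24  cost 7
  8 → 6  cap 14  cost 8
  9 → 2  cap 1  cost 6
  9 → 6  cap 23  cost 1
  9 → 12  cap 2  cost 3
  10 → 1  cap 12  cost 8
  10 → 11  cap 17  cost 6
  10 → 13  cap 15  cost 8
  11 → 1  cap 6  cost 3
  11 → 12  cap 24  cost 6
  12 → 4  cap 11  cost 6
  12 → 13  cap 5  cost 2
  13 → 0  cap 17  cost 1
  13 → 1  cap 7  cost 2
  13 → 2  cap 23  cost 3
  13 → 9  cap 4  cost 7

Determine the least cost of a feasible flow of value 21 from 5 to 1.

shortest-cost path #1: 5→10→1 push 12 @ unit cost 14 (adds 168)
shortest-cost path #2: 5→10→11→1 push 3 @ unit cost 15 (adds 45)
shortest-cost path #3: 5→3→7→13→1 push 3 @ unit cost 15 (adds 45)
shortest-cost path #4: 5→8→6→1 push 3 @ unit cost 16 (adds 48)
total cost = 306

Minimum cost for 21 units: 306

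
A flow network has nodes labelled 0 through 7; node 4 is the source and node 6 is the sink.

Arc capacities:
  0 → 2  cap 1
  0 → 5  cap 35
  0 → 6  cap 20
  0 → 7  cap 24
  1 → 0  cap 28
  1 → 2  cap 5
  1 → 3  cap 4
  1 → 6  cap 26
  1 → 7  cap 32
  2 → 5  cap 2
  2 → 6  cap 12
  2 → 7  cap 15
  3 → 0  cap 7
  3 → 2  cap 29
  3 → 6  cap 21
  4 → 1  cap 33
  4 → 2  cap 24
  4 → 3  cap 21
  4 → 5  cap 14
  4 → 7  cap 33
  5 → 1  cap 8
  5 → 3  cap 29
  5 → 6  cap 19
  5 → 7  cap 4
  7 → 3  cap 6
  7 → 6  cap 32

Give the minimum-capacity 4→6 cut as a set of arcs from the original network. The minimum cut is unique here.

Min-cut arcs: {(2,5), (2,6), (4,1), (4,3), (4,5), (7,3), (7,6)} (total capacity 120)

augment #1: 4→1→6 push 26
augment #2: 4→2→6 push 12
augment #3: 4→3→6 push 21
augment #4: 4→5→6 push 14
augment #5: 4→7→6 push 32
augment #6: 4→1→0→6 push 7
augment #7: 4→2→5→6 push 2
augment #8: 4→7→3→0→6 push 1
augment #9: 4→2→7→3→0→6 push 5
max flow = 120; residual-reachable set from 4 gives S-side
cut edges (S→T): {(2,5), (2,6), (4,1), (4,3), (4,5), (7,3), (7,6)} total cap 120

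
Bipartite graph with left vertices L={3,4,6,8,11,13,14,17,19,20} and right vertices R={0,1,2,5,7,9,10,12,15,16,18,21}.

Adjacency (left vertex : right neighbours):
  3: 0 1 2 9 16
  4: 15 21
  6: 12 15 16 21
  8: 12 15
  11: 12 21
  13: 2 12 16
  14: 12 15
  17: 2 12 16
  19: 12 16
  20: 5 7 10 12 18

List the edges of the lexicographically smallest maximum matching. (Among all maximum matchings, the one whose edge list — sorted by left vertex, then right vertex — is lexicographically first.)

|M| = 7 (so the lex-smallest maximum matching has 7 edges)
process left vertices in ascending order; for each, take the smallest-labelled available neighbour that still permits 7 edges overall, or leave it unmatched if none does
lex-smallest matching: {3-0, 4-15, 6-12, 11-21, 13-2, 17-16, 20-5}

Lex-smallest maximum matching: {(3,0), (4,15), (6,12), (11,21), (13,2), (17,16), (20,5)}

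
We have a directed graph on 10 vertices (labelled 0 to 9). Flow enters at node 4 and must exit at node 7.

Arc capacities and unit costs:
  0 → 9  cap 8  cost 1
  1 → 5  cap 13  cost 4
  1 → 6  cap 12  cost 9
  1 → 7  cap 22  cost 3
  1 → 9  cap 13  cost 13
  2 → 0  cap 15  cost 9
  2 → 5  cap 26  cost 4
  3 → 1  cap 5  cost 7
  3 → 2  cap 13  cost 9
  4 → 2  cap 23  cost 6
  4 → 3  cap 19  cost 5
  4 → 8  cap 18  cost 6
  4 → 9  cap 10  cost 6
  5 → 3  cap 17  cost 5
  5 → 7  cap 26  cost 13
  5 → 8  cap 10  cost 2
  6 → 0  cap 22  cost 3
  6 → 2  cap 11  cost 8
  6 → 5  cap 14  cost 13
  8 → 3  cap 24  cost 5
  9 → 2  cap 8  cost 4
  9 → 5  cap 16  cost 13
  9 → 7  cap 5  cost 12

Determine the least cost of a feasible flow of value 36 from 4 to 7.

Minimum cost for 36 units: 775

shortest-cost path #1: 4→3→1→7 push 5 @ unit cost 15 (adds 75)
shortest-cost path #2: 4→9→7 push 5 @ unit cost 18 (adds 90)
shortest-cost path #3: 4→2→5→7 push 23 @ unit cost 23 (adds 529)
shortest-cost path #4: 4→9→2→5→7 push 3 @ unit cost 27 (adds 81)
total cost = 775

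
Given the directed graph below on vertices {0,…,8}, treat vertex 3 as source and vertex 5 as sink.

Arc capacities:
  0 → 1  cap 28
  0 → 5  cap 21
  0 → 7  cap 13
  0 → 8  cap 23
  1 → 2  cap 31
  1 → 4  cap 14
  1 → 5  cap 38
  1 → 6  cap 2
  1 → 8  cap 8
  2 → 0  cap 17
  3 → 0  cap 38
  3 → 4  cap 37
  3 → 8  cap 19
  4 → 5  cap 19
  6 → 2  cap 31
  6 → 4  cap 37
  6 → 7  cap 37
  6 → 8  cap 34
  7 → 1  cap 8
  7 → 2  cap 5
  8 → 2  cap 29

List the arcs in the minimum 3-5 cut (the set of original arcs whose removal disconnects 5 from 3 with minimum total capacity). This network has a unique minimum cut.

augment #1: 3→0→5 push 21
augment #2: 3→4→5 push 19
augment #3: 3→0→1→5 push 17
augment #4: 3→8→2→0→1→5 push 11
augment #5: 3→8→2→0→7→1→5 push 6
max flow = 74; residual-reachable set from 3 gives S-side
cut edges (S→T): {(2,0), (3,0), (4,5)} total cap 74

Min-cut arcs: {(2,0), (3,0), (4,5)} (total capacity 74)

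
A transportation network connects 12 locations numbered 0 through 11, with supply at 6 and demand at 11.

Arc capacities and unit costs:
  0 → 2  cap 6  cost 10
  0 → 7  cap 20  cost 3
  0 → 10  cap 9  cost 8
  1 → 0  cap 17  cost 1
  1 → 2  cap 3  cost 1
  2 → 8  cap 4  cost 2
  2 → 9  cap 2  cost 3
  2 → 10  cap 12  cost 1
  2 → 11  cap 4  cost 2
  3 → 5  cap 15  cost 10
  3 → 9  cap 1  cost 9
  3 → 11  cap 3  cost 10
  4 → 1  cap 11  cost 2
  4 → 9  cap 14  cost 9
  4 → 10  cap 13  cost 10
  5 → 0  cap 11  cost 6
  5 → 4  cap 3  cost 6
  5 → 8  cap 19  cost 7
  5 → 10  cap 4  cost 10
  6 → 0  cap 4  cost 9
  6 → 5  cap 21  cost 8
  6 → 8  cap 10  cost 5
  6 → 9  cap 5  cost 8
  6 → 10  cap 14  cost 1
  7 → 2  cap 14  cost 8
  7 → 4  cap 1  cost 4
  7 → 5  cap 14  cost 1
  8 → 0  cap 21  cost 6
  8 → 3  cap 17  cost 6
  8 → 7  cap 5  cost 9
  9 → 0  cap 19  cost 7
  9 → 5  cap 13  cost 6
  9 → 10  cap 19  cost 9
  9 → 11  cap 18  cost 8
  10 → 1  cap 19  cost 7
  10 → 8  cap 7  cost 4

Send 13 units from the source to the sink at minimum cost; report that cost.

Minimum cost for 13 units: 225

shortest-cost path #1: 6→10→1→2→11 push 3 @ unit cost 11 (adds 33)
shortest-cost path #2: 6→9→11 push 5 @ unit cost 16 (adds 80)
shortest-cost path #3: 6→0→2→11 push 1 @ unit cost 21 (adds 21)
shortest-cost path #4: 6→8→3→11 push 3 @ unit cost 21 (adds 63)
shortest-cost path #5: 6→8→3→9→11 push 1 @ unit cost 28 (adds 28)
total cost = 225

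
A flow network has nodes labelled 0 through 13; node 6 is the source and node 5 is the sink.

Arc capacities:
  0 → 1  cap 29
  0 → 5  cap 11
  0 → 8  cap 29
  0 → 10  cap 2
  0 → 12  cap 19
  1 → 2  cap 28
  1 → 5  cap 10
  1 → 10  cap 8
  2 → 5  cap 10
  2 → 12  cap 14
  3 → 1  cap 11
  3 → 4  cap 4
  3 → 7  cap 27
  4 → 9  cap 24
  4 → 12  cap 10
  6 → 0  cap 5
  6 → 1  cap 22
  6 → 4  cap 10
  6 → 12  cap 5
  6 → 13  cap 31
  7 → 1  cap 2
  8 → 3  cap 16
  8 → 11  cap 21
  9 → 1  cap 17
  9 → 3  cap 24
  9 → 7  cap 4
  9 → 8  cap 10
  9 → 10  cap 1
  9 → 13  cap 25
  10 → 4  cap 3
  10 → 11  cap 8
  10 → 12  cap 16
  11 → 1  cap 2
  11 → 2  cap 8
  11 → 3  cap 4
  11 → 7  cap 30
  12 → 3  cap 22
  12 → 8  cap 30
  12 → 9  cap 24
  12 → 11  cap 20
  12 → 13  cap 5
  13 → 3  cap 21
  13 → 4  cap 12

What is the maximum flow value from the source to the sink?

augment #1: 6→0→5 bottleneck 5, total now 5
augment #2: 6→1→5 bottleneck 10, total now 15
augment #3: 6→1→2→5 bottleneck 10, total now 25

Maximum flow value: 25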